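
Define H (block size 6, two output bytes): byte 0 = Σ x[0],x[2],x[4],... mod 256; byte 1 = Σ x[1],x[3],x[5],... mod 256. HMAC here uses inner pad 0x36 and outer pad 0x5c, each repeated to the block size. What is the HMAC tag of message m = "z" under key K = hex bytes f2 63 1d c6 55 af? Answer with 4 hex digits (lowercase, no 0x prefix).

c4aa

Key hex bytes f2 63 1d c6 55 af is exactly B = 6 bytes: K' = f2 63 1d c6 55 af.
K' ⊕ ipad = c4 55 2b f0 63 99.  K' ⊕ opad = ae 3f 41 9a 09 f3.
Inner input = (K'⊕ipad) ∥ m = c4 55 2b f0 63 99 ∥ 7a.
Inner hash: even-index sum = 460 mod 256 = 204; odd-index sum = 478 mod 256 = 222 → cc de.
Outer input = (K'⊕opad) ∥ inner = ae 3f 41 9a 09 f3 ∥ cc de.
Outer hash (tag): even-index sum = 452 mod 256 = 196; odd-index sum = 682 mod 256 = 170 → c4 aa.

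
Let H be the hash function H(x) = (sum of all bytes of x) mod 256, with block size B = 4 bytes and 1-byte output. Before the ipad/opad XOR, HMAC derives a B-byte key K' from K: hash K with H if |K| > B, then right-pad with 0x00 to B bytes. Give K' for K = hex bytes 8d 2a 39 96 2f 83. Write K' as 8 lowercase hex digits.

38000000

|K| = 6 > B = 4, so first hash the key.
H(K): sum = 141+42+57+150+47+131 = 568; mod 256 = 56 → 38.
Zero-pad H(K) = 38 to 4 bytes: K' = 38 00 00 00.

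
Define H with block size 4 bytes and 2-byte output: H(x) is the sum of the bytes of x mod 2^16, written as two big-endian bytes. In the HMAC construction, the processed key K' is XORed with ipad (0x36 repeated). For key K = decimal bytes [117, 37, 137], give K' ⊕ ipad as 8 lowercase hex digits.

Key decimal bytes [117, 37, 137] = 75 25 89 is 3 bytes ≤ B = 4; zero-pad to 4 bytes: K' = 75 25 89 00.
XOR each byte with 0x36: 75⊕36=43, 25⊕36=13, 89⊕36=bf, 00⊕36=36.

4313bf36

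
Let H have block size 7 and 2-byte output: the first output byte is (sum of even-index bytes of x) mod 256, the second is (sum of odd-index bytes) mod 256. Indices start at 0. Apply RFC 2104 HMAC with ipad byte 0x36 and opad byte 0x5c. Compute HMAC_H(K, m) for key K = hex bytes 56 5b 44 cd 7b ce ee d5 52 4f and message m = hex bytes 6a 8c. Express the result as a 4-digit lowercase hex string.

Key hex bytes 56 5b 44 cd 7b ce ee d5 52 4f is 10 bytes > B = 7, so hash it first: H(key) = 55 1a, then zero-pad to 7 bytes: K' = 55 1a 00 00 00 00 00.
K' ⊕ ipad = 63 2c 36 36 36 36 36.  K' ⊕ opad = 09 46 5c 5c 5c 5c 5c.
Inner input = (K'⊕ipad) ∥ m = 63 2c 36 36 36 36 36 ∥ 6a 8c.
Inner hash: even-index sum = 401 mod 256 = 145; odd-index sum = 258 mod 256 = 2 → 91 02.
Outer input = (K'⊕opad) ∥ inner = 09 46 5c 5c 5c 5c 5c ∥ 91 02.
Outer hash (tag): even-index sum = 287 mod 256 = 31; odd-index sum = 399 mod 256 = 143 → 1f 8f.

1f8f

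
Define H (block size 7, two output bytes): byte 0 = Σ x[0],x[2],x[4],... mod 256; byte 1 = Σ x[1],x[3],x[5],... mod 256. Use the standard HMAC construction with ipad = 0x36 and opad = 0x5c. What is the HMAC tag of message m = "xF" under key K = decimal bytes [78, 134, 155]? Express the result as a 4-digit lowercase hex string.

2569

Key decimal bytes [78, 134, 155] = 4e 86 9b is 3 bytes ≤ B = 7; zero-pad to 7 bytes: K' = 4e 86 9b 00 00 00 00.
K' ⊕ ipad = 78 b0 ad 36 36 36 36.  K' ⊕ opad = 12 da c7 5c 5c 5c 5c.
Inner input = (K'⊕ipad) ∥ m = 78 b0 ad 36 36 36 36 ∥ 78 46.
Inner hash: even-index sum = 471 mod 256 = 215; odd-index sum = 404 mod 256 = 148 → d7 94.
Outer input = (K'⊕opad) ∥ inner = 12 da c7 5c 5c 5c 5c ∥ d7 94.
Outer hash (tag): even-index sum = 549 mod 256 = 37; odd-index sum = 617 mod 256 = 105 → 25 69.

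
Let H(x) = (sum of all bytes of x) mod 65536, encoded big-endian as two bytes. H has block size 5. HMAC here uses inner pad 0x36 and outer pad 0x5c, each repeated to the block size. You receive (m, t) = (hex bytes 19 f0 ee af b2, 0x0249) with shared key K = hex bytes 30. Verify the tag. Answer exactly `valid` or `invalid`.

invalid

Key hex bytes 30 is 1 byte ≤ B = 5; zero-pad to 5 bytes: K' = 30 00 00 00 00.
K' ⊕ ipad = 06 36 36 36 36; K' ⊕ opad = 6c 5c 5c 5c 5c.
Inner hash: sum = 6+54+54+54+54+25+240+238+175+178 = 1078 → 04 36.
Outer hash (recomputed tag): sum = 108+92+92+92+92+4+54 = 534 → 02 16.
Recomputed tag = 0216; claimed = 0249 → mismatch.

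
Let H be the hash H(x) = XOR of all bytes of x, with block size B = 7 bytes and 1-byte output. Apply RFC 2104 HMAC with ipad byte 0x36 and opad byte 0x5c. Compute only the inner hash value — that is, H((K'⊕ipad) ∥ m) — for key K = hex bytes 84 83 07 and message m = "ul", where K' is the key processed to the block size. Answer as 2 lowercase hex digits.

Key hex bytes 84 83 07 is 3 bytes ≤ B = 7; zero-pad to 7 bytes: K' = 84 83 07 00 00 00 00.
K' ⊕ ipad = b2 b5 31 36 36 36 36.
Inner input = b2 b5 31 36 36 36 36 ∥ 75 6c.
Inner hash: XOR b2⊕b5⊕31⊕36⊕36⊕36⊕36⊕75⊕6c = 2f.

2f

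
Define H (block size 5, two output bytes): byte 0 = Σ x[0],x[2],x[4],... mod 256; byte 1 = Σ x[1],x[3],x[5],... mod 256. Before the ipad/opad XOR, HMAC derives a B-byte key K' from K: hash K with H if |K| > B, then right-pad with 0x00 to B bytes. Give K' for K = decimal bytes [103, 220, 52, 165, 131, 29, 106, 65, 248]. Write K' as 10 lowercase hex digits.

|K| = 9 > B = 5, so first hash the key.
H(K): even-index sum = 640 mod 256 = 128; odd-index sum = 479 mod 256 = 223 → 80 df.
Zero-pad H(K) = 80 df to 5 bytes: K' = 80 df 00 00 00.

80df000000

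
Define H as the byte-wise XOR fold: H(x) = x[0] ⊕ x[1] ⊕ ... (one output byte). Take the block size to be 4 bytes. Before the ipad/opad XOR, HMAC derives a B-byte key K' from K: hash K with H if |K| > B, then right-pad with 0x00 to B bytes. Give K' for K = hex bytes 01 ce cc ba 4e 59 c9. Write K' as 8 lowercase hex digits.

67000000

|K| = 7 > B = 4, so first hash the key.
H(K): XOR 01⊕ce⊕cc⊕ba⊕4e⊕59⊕c9 = 67.
Zero-pad H(K) = 67 to 4 bytes: K' = 67 00 00 00.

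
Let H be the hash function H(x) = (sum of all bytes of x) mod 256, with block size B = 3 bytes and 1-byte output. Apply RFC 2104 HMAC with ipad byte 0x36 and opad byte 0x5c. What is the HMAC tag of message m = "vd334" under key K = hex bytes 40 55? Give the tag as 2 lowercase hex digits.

Key hex bytes 40 55 is 2 bytes ≤ B = 3; zero-pad to 3 bytes: K' = 40 55 00.
K' ⊕ ipad = 76 63 36.  K' ⊕ opad = 1c 09 5c.
Inner input = (K'⊕ipad) ∥ m = 76 63 36 ∥ 76 64 33 33 34.
Inner hash: sum = 118+99+54+118+100+51+51+52 = 643; mod 256 = 131 → 83.
Outer input = (K'⊕opad) ∥ inner = 1c 09 5c ∥ 83.
Outer hash (tag): sum = 28+9+92+131 = 260; mod 256 = 4 → 04.

04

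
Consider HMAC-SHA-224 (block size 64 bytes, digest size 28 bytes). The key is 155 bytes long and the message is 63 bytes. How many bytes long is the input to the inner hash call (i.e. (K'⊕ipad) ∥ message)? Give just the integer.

Key is 155 > 64 bytes, so it is hashed to 28 bytes then zero-padded to 64: |K'| = 64.
Inner input = (K'⊕ipad) ∥ m → 64 + 63 = 127 bytes.

127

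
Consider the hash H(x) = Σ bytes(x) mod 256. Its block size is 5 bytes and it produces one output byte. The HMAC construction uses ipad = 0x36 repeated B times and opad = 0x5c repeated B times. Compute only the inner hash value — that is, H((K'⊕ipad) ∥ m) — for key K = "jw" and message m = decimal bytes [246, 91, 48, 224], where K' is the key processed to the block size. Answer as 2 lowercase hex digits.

Key "jw" = 6a 77 is 2 bytes ≤ B = 5; zero-pad to 5 bytes: K' = 6a 77 00 00 00.
K' ⊕ ipad = 5c 41 36 36 36.
Inner input = 5c 41 36 36 36 ∥ f6 5b 30 e0.
Inner hash: sum = 92+65+54+54+54+246+91+48+224 = 928; mod 256 = 160 → a0.

a0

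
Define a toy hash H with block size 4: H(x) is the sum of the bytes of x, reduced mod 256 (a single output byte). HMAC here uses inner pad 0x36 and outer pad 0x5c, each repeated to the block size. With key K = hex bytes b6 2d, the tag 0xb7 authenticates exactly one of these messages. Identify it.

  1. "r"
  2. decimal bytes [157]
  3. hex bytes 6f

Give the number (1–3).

2

Key hex bytes b6 2d is 2 bytes ≤ B = 4; zero-pad to 4 bytes: K' = b6 2d 00 00.
K' ⊕ ipad = 80 1b 36 36; K' ⊕ opad = ea 71 5c 5c.
m1: inner = H(80 1b 36 36 72) = 79; tag = H(ea 71 5c 5c 79) = 8c
m2: inner = H(80 1b 36 36 9d) = a4; tag = H(ea 71 5c 5c a4) = b7 ← matches
m3: inner = H(80 1b 36 36 6f) = 76; tag = H(ea 71 5c 5c 76) = 89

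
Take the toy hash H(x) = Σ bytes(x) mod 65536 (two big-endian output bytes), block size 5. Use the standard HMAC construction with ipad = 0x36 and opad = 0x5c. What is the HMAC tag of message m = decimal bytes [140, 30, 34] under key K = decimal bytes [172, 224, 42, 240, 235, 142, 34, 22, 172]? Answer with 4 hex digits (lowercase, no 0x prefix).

Key decimal bytes [172, 224, 42, 240, 235, 142, 34, 22, 172] = ac e0 2a f0 eb 8e 22 16 ac is 9 bytes > B = 5, so hash it first: H(key) = 05 03, then zero-pad to 5 bytes: K' = 05 03 00 00 00.
K' ⊕ ipad = 33 35 36 36 36.  K' ⊕ opad = 59 5f 5c 5c 5c.
Inner input = (K'⊕ipad) ∥ m = 33 35 36 36 36 ∥ 8c 1e 22.
Inner hash: sum = 51+53+54+54+54+140+30+34 = 470 → 01 d6.
Outer input = (K'⊕opad) ∥ inner = 59 5f 5c 5c 5c ∥ 01 d6.
Outer hash (tag): sum = 89+95+92+92+92+1+214 = 675 → 02 a3.

02a3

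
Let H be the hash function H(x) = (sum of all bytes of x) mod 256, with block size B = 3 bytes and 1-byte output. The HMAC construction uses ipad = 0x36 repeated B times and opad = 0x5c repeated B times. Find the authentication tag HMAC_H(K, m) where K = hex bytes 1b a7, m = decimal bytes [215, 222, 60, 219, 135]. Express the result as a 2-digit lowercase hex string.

Key hex bytes 1b a7 is 2 bytes ≤ B = 3; zero-pad to 3 bytes: K' = 1b a7 00.
K' ⊕ ipad = 2d 91 36.  K' ⊕ opad = 47 fb 5c.
Inner input = (K'⊕ipad) ∥ m = 2d 91 36 ∥ d7 de 3c db 87.
Inner hash: sum = 45+145+54+215+222+60+219+135 = 1095; mod 256 = 71 → 47.
Outer input = (K'⊕opad) ∥ inner = 47 fb 5c ∥ 47.
Outer hash (tag): sum = 71+251+92+71 = 485; mod 256 = 229 → e5.

e5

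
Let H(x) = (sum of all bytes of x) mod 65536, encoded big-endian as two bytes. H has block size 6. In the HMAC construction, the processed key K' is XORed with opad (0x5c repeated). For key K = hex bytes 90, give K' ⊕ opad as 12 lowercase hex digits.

Key hex bytes 90 is 1 byte ≤ B = 6; zero-pad to 6 bytes: K' = 90 00 00 00 00 00.
XOR each byte with 0x5c: 90⊕5c=cc, 00⊕5c=5c, 00⊕5c=5c, 00⊕5c=5c, 00⊕5c=5c, 00⊕5c=5c.

cc5c5c5c5c5c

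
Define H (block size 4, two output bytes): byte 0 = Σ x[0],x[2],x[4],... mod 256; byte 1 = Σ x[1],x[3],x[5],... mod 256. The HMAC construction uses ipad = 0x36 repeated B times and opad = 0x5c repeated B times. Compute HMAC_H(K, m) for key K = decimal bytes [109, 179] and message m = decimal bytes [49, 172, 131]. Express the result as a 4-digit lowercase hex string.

d2b2

Key decimal bytes [109, 179] = 6d b3 is 2 bytes ≤ B = 4; zero-pad to 4 bytes: K' = 6d b3 00 00.
K' ⊕ ipad = 5b 85 36 36.  K' ⊕ opad = 31 ef 5c 5c.
Inner input = (K'⊕ipad) ∥ m = 5b 85 36 36 ∥ 31 ac 83.
Inner hash: even-index sum = 325 mod 256 = 69; odd-index sum = 359 mod 256 = 103 → 45 67.
Outer input = (K'⊕opad) ∥ inner = 31 ef 5c 5c ∥ 45 67.
Outer hash (tag): even-index sum = 210 mod 256 = 210; odd-index sum = 434 mod 256 = 178 → d2 b2.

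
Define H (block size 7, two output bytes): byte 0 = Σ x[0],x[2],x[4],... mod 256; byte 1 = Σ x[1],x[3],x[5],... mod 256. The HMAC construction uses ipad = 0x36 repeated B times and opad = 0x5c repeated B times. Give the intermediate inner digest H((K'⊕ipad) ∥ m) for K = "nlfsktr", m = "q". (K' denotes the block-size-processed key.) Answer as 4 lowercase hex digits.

4952

Key "nlfsktr" = 6e 6c 66 73 6b 74 72 is exactly B = 7 bytes: K' = 6e 6c 66 73 6b 74 72.
K' ⊕ ipad = 58 5a 50 45 5d 42 44.
Inner input = 58 5a 50 45 5d 42 44 ∥ 71.
Inner hash: even-index sum = 329 mod 256 = 73; odd-index sum = 338 mod 256 = 82 → 49 52.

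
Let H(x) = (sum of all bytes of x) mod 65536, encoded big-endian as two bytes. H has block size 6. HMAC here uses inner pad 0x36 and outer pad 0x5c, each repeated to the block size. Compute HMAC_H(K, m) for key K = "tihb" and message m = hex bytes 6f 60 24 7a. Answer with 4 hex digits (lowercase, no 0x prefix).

Key "tihb" = 74 69 68 62 is 4 bytes ≤ B = 6; zero-pad to 6 bytes: K' = 74 69 68 62 00 00.
K' ⊕ ipad = 42 5f 5e 54 36 36.  K' ⊕ opad = 28 35 34 3e 5c 5c.
Inner input = (K'⊕ipad) ∥ m = 42 5f 5e 54 36 36 ∥ 6f 60 24 7a.
Inner hash: sum = 66+95+94+84+54+54+111+96+36+122 = 812 → 03 2c.
Outer input = (K'⊕opad) ∥ inner = 28 35 34 3e 5c 5c ∥ 03 2c.
Outer hash (tag): sum = 40+53+52+62+92+92+3+44 = 438 → 01 b6.

01b6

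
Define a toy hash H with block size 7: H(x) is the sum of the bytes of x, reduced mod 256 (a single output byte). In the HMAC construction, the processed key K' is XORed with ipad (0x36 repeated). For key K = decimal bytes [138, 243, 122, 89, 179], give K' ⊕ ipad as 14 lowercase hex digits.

bcc54c6f853636

Key decimal bytes [138, 243, 122, 89, 179] = 8a f3 7a 59 b3 is 5 bytes ≤ B = 7; zero-pad to 7 bytes: K' = 8a f3 7a 59 b3 00 00.
XOR each byte with 0x36: 8a⊕36=bc, f3⊕36=c5, 7a⊕36=4c, 59⊕36=6f, b3⊕36=85, 00⊕36=36, 00⊕36=36.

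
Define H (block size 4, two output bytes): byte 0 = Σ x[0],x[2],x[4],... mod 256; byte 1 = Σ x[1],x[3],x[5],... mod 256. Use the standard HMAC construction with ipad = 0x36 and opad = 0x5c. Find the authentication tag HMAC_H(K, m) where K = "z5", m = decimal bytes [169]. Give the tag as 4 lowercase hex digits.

adfe

Key "z5" = 7a 35 is 2 bytes ≤ B = 4; zero-pad to 4 bytes: K' = 7a 35 00 00.
K' ⊕ ipad = 4c 03 36 36.  K' ⊕ opad = 26 69 5c 5c.
Inner input = (K'⊕ipad) ∥ m = 4c 03 36 36 ∥ a9.
Inner hash: even-index sum = 299 mod 256 = 43; odd-index sum = 57 mod 256 = 57 → 2b 39.
Outer input = (K'⊕opad) ∥ inner = 26 69 5c 5c ∥ 2b 39.
Outer hash (tag): even-index sum = 173 mod 256 = 173; odd-index sum = 254 mod 256 = 254 → ad fe.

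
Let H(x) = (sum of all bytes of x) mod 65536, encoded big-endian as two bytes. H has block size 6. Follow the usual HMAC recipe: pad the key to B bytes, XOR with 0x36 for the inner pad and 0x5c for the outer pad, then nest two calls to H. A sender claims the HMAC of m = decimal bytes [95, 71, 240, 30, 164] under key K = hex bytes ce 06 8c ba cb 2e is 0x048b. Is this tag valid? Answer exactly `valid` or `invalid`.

Key hex bytes ce 06 8c ba cb 2e is exactly B = 6 bytes: K' = ce 06 8c ba cb 2e.
K' ⊕ ipad = f8 30 ba 8c fd 18; K' ⊕ opad = 92 5a d0 e6 97 72.
Inner hash: sum = 248+48+186+140+253+24+95+71+240+30+164 = 1499 → 05 db.
Outer hash (recomputed tag): sum = 146+90+208+230+151+114+5+219 = 1163 → 04 8b.
Recomputed tag = 048b; claimed = 048b → match.

valid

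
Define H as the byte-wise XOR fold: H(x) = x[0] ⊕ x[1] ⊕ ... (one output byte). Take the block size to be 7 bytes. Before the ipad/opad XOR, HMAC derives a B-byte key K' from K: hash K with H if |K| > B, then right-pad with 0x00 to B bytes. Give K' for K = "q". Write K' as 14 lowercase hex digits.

Key "q" = 71 is 1 byte ≤ B = 7; zero-pad to 7 bytes: K' = 71 00 00 00 00 00 00.

71000000000000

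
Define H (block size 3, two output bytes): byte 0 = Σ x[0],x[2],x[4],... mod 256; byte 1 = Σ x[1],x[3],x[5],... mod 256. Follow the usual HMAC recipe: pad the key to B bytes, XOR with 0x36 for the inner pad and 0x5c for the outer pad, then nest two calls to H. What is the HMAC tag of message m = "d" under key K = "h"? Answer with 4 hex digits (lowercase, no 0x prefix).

Key "h" = 68 is 1 byte ≤ B = 3; zero-pad to 3 bytes: K' = 68 00 00.
K' ⊕ ipad = 5e 36 36.  K' ⊕ opad = 34 5c 5c.
Inner input = (K'⊕ipad) ∥ m = 5e 36 36 ∥ 64.
Inner hash: even-index sum = 148 mod 256 = 148; odd-index sum = 154 mod 256 = 154 → 94 9a.
Outer input = (K'⊕opad) ∥ inner = 34 5c 5c ∥ 94 9a.
Outer hash (tag): even-index sum = 298 mod 256 = 42; odd-index sum = 240 mod 256 = 240 → 2a f0.

2af0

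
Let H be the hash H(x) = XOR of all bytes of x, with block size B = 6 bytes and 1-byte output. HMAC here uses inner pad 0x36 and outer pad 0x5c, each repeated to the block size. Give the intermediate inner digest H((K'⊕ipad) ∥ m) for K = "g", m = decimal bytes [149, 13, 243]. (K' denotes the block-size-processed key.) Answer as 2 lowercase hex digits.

0c

Key "g" = 67 is 1 byte ≤ B = 6; zero-pad to 6 bytes: K' = 67 00 00 00 00 00.
K' ⊕ ipad = 51 36 36 36 36 36.
Inner input = 51 36 36 36 36 36 ∥ 95 0d f3.
Inner hash: XOR 51⊕36⊕36⊕36⊕36⊕36⊕95⊕0d⊕f3 = 0c.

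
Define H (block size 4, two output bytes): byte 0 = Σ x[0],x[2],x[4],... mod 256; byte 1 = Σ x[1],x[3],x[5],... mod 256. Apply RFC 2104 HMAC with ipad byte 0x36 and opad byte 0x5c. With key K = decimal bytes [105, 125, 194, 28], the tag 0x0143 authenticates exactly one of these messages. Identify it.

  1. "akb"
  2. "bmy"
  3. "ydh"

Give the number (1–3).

Key decimal bytes [105, 125, 194, 28] = 69 7d c2 1c is exactly B = 4 bytes: K' = 69 7d c2 1c.
K' ⊕ ipad = 5f 4b f4 2a; K' ⊕ opad = 35 21 9e 40.
m1: inner = H(5f 4b f4 2a 61 6b 62) = 16 e0; tag = H(35 21 9e 40 16 e0) = e941
m2: inner = H(5f 4b f4 2a 62 6d 79) = 2e e2; tag = H(35 21 9e 40 2e e2) = 0143 ← matches
m3: inner = H(5f 4b f4 2a 79 64 68) = 34 d9; tag = H(35 21 9e 40 34 d9) = 073a

2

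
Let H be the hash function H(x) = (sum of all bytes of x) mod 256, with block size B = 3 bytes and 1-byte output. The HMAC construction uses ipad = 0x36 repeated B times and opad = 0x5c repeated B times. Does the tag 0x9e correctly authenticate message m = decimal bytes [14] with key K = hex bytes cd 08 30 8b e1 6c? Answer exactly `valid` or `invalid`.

valid

Key hex bytes cd 08 30 8b e1 6c is 6 bytes > B = 3, so hash it first: H(key) = dd, then zero-pad to 3 bytes: K' = dd 00 00.
K' ⊕ ipad = eb 36 36; K' ⊕ opad = 81 5c 5c.
Inner hash: sum = 235+54+54+14 = 357; mod 256 = 101 → 65.
Outer hash (recomputed tag): sum = 129+92+92+101 = 414; mod 256 = 158 → 9e.
Recomputed tag = 9e; claimed = 9e → match.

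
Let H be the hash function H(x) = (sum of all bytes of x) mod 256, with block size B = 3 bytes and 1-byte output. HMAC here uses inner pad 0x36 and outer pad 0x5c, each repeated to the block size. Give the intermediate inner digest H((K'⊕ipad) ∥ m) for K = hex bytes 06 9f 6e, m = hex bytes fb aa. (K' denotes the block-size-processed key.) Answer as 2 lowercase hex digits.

d6

Key hex bytes 06 9f 6e is exactly B = 3 bytes: K' = 06 9f 6e.
K' ⊕ ipad = 30 a9 58.
Inner input = 30 a9 58 ∥ fb aa.
Inner hash: sum = 48+169+88+251+170 = 726; mod 256 = 214 → d6.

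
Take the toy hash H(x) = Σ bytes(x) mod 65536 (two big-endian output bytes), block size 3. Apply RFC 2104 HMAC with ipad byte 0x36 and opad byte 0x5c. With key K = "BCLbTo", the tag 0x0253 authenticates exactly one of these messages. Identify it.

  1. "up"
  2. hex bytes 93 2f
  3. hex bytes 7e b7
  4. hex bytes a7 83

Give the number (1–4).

Key "BCLbTo" = 42 43 4c 62 54 6f is 6 bytes > B = 3, so hash it first: H(key) = 01 f6, then zero-pad to 3 bytes: K' = 01 f6 00.
K' ⊕ ipad = 37 c0 36; K' ⊕ opad = 5d aa 5c.
m1: inner = H(37 c0 36 75 70) = 02 12; tag = H(5d aa 5c 02 12) = 0177
m2: inner = H(37 c0 36 93 2f) = 01 ef; tag = H(5d aa 5c 01 ef) = 0253 ← matches
m3: inner = H(37 c0 36 7e b7) = 02 62; tag = H(5d aa 5c 02 62) = 01c7
m4: inner = H(37 c0 36 a7 83) = 02 57; tag = H(5d aa 5c 02 57) = 01bc

2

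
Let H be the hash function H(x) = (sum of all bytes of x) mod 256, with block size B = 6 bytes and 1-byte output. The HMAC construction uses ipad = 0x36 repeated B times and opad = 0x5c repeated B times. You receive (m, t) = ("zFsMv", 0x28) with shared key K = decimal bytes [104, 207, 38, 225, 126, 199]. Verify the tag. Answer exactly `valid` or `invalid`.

Key decimal bytes [104, 207, 38, 225, 126, 199] = 68 cf 26 e1 7e c7 is exactly B = 6 bytes: K' = 68 cf 26 e1 7e c7.
K' ⊕ ipad = 5e f9 10 d7 48 f1; K' ⊕ opad = 34 93 7a bd 22 9b.
Inner hash: sum = 94+249+16+215+72+241+122+70+115+77+118 = 1389; mod 256 = 109 → 6d.
Outer hash (recomputed tag): sum = 52+147+122+189+34+155+109 = 808; mod 256 = 40 → 28.
Recomputed tag = 28; claimed = 28 → match.

valid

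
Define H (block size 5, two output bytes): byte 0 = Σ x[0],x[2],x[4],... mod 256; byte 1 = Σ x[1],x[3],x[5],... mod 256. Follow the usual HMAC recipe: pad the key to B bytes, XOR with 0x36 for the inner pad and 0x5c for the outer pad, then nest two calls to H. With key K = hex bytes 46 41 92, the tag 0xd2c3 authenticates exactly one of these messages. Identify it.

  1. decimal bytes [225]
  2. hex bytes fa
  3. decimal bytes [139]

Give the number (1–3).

Key hex bytes 46 41 92 is 3 bytes ≤ B = 5; zero-pad to 5 bytes: K' = 46 41 92 00 00.
K' ⊕ ipad = 70 77 a4 36 36; K' ⊕ opad = 1a 1d ce 5c 5c.
m1: inner = H(70 77 a4 36 36 e1) = 4a 8e; tag = H(1a 1d ce 5c 5c 4a 8e) = d2c3 ← matches
m2: inner = H(70 77 a4 36 36 fa) = 4a a7; tag = H(1a 1d ce 5c 5c 4a a7) = ebc3
m3: inner = H(70 77 a4 36 36 8b) = 4a 38; tag = H(1a 1d ce 5c 5c 4a 38) = 7cc3

1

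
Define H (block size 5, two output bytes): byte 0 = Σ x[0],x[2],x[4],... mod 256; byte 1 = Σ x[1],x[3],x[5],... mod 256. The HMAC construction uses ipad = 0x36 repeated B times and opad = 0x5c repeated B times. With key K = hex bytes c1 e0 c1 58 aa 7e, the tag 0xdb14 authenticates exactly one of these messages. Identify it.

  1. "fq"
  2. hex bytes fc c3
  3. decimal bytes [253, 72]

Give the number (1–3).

Key hex bytes c1 e0 c1 58 aa 7e is 6 bytes > B = 5, so hash it first: H(key) = 2c b6, then zero-pad to 5 bytes: K' = 2c b6 00 00 00.
K' ⊕ ipad = 1a 80 36 36 36; K' ⊕ opad = 70 ea 5c 5c 5c.
m1: inner = H(1a 80 36 36 36 66 71) = f7 1c; tag = H(70 ea 5c 5c 5c f7 1c) = 443d
m2: inner = H(1a 80 36 36 36 fc c3) = 49 b2; tag = H(70 ea 5c 5c 5c 49 b2) = da8f
m3: inner = H(1a 80 36 36 36 fd 48) = ce b3; tag = H(70 ea 5c 5c 5c ce b3) = db14 ← matches

3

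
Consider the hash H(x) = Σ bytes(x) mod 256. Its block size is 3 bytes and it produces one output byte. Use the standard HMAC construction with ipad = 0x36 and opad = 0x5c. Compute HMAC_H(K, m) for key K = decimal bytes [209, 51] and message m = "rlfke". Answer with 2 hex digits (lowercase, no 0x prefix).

8e

Key decimal bytes [209, 51] = d1 33 is 2 bytes ≤ B = 3; zero-pad to 3 bytes: K' = d1 33 00.
K' ⊕ ipad = e7 05 36.  K' ⊕ opad = 8d 6f 5c.
Inner input = (K'⊕ipad) ∥ m = e7 05 36 ∥ 72 6c 66 6b 65.
Inner hash: sum = 231+5+54+114+108+102+107+101 = 822; mod 256 = 54 → 36.
Outer input = (K'⊕opad) ∥ inner = 8d 6f 5c ∥ 36.
Outer hash (tag): sum = 141+111+92+54 = 398; mod 256 = 142 → 8e.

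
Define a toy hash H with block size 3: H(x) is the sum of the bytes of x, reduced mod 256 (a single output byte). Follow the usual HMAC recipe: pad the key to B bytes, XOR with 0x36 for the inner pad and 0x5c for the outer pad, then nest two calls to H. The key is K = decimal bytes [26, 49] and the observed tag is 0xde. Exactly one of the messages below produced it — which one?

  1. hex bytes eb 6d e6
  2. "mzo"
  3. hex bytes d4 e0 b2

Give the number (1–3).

3

Key decimal bytes [26, 49] = 1a 31 is 2 bytes ≤ B = 3; zero-pad to 3 bytes: K' = 1a 31 00.
K' ⊕ ipad = 2c 07 36; K' ⊕ opad = 46 6d 5c.
m1: inner = H(2c 07 36 eb 6d e6) = a7; tag = H(46 6d 5c a7) = b6
m2: inner = H(2c 07 36 6d 7a 6f) = bf; tag = H(46 6d 5c bf) = ce
m3: inner = H(2c 07 36 d4 e0 b2) = cf; tag = H(46 6d 5c cf) = de ← matches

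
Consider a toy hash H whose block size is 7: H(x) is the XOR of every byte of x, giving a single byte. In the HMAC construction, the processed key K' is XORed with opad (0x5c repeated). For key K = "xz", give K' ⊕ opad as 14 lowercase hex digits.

24265c5c5c5c5c

Key "xz" = 78 7a is 2 bytes ≤ B = 7; zero-pad to 7 bytes: K' = 78 7a 00 00 00 00 00.
XOR each byte with 0x5c: 78⊕5c=24, 7a⊕5c=26, 00⊕5c=5c, 00⊕5c=5c, 00⊕5c=5c, 00⊕5c=5c, 00⊕5c=5c.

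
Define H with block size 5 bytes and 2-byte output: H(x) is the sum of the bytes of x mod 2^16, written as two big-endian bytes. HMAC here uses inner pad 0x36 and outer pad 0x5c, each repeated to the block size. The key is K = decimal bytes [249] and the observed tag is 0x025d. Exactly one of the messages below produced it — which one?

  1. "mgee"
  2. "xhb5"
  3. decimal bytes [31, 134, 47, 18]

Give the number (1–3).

Key decimal bytes [249] = f9 is 1 byte ≤ B = 5; zero-pad to 5 bytes: K' = f9 00 00 00 00.
K' ⊕ ipad = cf 36 36 36 36; K' ⊕ opad = a5 5c 5c 5c 5c.
m1: inner = H(cf 36 36 36 36 6d 67 65 65) = 03 45; tag = H(a5 5c 5c 5c 5c 03 45) = 025d ← matches
m2: inner = H(cf 36 36 36 36 78 68 62 35) = 03 1e; tag = H(a5 5c 5c 5c 5c 03 1e) = 0236
m3: inner = H(cf 36 36 36 36 1f 86 2f 12) = 02 8d; tag = H(a5 5c 5c 5c 5c 02 8d) = 02a4

1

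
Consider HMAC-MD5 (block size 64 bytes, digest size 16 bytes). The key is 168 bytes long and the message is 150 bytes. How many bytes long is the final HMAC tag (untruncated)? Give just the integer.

The tag is one MD5 digest: 16 bytes.

16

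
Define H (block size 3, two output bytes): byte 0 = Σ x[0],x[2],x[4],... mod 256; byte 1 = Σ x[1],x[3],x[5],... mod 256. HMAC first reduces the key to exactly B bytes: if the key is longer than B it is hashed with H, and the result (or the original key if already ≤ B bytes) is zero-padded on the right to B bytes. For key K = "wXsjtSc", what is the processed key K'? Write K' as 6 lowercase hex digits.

c11500

|K| = 7 > B = 3, so first hash the key.
H(K): even-index sum = 449 mod 256 = 193; odd-index sum = 277 mod 256 = 21 → c1 15.
Zero-pad H(K) = c1 15 to 3 bytes: K' = c1 15 00.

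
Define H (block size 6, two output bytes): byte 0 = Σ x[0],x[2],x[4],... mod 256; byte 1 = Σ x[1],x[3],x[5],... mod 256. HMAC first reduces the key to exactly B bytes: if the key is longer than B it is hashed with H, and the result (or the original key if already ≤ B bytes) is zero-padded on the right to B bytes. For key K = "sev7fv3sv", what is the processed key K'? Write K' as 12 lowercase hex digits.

|K| = 9 > B = 6, so first hash the key.
H(K): even-index sum = 504 mod 256 = 248; odd-index sum = 389 mod 256 = 133 → f8 85.
Zero-pad H(K) = f8 85 to 6 bytes: K' = f8 85 00 00 00 00.

f88500000000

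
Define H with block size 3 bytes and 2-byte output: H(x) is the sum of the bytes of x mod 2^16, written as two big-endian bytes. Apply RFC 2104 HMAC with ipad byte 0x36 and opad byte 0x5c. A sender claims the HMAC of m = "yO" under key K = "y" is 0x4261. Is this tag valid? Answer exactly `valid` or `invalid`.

invalid

Key "y" = 79 is 1 byte ≤ B = 3; zero-pad to 3 bytes: K' = 79 00 00.
K' ⊕ ipad = 4f 36 36; K' ⊕ opad = 25 5c 5c.
Inner hash: sum = 79+54+54+121+79 = 387 → 01 83.
Outer hash (recomputed tag): sum = 37+92+92+1+131 = 353 → 01 61.
Recomputed tag = 0161; claimed = 4261 → mismatch.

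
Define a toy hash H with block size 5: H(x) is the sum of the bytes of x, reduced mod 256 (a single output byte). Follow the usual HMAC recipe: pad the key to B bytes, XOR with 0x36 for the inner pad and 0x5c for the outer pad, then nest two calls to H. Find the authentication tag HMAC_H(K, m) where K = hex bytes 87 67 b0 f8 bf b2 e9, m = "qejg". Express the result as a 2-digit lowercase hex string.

Key hex bytes 87 67 b0 f8 bf b2 e9 is 7 bytes > B = 5, so hash it first: H(key) = f0, then zero-pad to 5 bytes: K' = f0 00 00 00 00.
K' ⊕ ipad = c6 36 36 36 36.  K' ⊕ opad = ac 5c 5c 5c 5c.
Inner input = (K'⊕ipad) ∥ m = c6 36 36 36 36 ∥ 71 65 6a 67.
Inner hash: sum = 198+54+54+54+54+113+101+106+103 = 837; mod 256 = 69 → 45.
Outer input = (K'⊕opad) ∥ inner = ac 5c 5c 5c 5c ∥ 45.
Outer hash (tag): sum = 172+92+92+92+92+69 = 609; mod 256 = 97 → 61.

61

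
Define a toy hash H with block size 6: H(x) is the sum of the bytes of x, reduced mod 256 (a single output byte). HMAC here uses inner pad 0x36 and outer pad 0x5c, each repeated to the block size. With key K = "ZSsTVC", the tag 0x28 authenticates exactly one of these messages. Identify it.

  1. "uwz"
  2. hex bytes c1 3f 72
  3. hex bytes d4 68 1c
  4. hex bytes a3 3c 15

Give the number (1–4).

1

Key "ZSsTVC" = 5a 53 73 54 56 43 is exactly B = 6 bytes: K' = 5a 53 73 54 56 43.
K' ⊕ ipad = 6c 65 45 62 60 75; K' ⊕ opad = 06 0f 2f 08 0a 1f.
m1: inner = H(6c 65 45 62 60 75 75 77 7a) = b3; tag = H(06 0f 2f 08 0a 1f b3) = 28 ← matches
m2: inner = H(6c 65 45 62 60 75 c1 3f 72) = bf; tag = H(06 0f 2f 08 0a 1f bf) = 34
m3: inner = H(6c 65 45 62 60 75 d4 68 1c) = a5; tag = H(06 0f 2f 08 0a 1f a5) = 1a
m4: inner = H(6c 65 45 62 60 75 a3 3c 15) = 41; tag = H(06 0f 2f 08 0a 1f 41) = b6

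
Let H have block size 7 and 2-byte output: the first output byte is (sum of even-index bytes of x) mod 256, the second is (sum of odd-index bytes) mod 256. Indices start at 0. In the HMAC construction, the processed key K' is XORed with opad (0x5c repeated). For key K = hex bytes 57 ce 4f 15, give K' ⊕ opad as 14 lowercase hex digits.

Key hex bytes 57 ce 4f 15 is 4 bytes ≤ B = 7; zero-pad to 7 bytes: K' = 57 ce 4f 15 00 00 00.
XOR each byte with 0x5c: 57⊕5c=0b, ce⊕5c=92, 4f⊕5c=13, 15⊕5c=49, 00⊕5c=5c, 00⊕5c=5c, 00⊕5c=5c.

0b9213495c5c5c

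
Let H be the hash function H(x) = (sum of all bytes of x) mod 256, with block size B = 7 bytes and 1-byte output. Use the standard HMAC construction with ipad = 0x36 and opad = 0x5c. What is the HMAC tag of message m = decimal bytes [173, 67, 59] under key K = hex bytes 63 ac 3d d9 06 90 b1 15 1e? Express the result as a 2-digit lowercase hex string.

Key hex bytes 63 ac 3d d9 06 90 b1 15 1e is 9 bytes > B = 7, so hash it first: H(key) = 9f, then zero-pad to 7 bytes: K' = 9f 00 00 00 00 00 00.
K' ⊕ ipad = a9 36 36 36 36 36 36.  K' ⊕ opad = c3 5c 5c 5c 5c 5c 5c.
Inner input = (K'⊕ipad) ∥ m = a9 36 36 36 36 36 36 ∥ ad 43 3b.
Inner hash: sum = 169+54+54+54+54+54+54+173+67+59 = 792; mod 256 = 24 → 18.
Outer input = (K'⊕opad) ∥ inner = c3 5c 5c 5c 5c 5c 5c ∥ 18.
Outer hash (tag): sum = 195+92+92+92+92+92+92+24 = 771; mod 256 = 3 → 03.

03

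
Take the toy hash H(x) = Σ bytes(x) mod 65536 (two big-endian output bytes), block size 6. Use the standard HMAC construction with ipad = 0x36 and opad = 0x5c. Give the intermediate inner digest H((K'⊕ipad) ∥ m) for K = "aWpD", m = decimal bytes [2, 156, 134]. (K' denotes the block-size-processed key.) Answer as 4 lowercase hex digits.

0300

Key "aWpD" = 61 57 70 44 is 4 bytes ≤ B = 6; zero-pad to 6 bytes: K' = 61 57 70 44 00 00.
K' ⊕ ipad = 57 61 46 72 36 36.
Inner input = 57 61 46 72 36 36 ∥ 02 9c 86.
Inner hash: sum = 87+97+70+114+54+54+2+156+134 = 768 → 03 00.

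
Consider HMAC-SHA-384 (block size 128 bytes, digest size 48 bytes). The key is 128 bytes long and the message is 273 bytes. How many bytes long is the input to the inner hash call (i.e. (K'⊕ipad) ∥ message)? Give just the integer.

Key is 128 ≤ 128 bytes, zero-padded: |K'| = 128.
Inner input = (K'⊕ipad) ∥ m → 128 + 273 = 401 bytes.

401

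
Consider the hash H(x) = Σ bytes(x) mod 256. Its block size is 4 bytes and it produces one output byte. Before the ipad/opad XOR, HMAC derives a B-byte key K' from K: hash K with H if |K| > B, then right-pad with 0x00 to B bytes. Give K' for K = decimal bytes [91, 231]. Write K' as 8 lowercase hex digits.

Key decimal bytes [91, 231] = 5b e7 is 2 bytes ≤ B = 4; zero-pad to 4 bytes: K' = 5b e7 00 00.

5be70000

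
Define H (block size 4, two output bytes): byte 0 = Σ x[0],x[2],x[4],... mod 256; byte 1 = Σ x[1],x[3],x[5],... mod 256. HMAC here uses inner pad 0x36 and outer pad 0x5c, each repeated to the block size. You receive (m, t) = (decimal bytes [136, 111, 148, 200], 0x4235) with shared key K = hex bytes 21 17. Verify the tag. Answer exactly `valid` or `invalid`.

valid

Key hex bytes 21 17 is 2 bytes ≤ B = 4; zero-pad to 4 bytes: K' = 21 17 00 00.
K' ⊕ ipad = 17 21 36 36; K' ⊕ opad = 7d 4b 5c 5c.
Inner hash: even-index sum = 361 mod 256 = 105; odd-index sum = 398 mod 256 = 142 → 69 8e.
Outer hash (recomputed tag): even-index sum = 322 mod 256 = 66; odd-index sum = 309 mod 256 = 53 → 42 35.
Recomputed tag = 4235; claimed = 4235 → match.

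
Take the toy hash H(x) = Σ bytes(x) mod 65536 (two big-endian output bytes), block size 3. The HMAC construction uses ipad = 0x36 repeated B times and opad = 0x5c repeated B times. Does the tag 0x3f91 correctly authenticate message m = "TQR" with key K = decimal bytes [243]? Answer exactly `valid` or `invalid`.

invalid

Key decimal bytes [243] = f3 is 1 byte ≤ B = 3; zero-pad to 3 bytes: K' = f3 00 00.
K' ⊕ ipad = c5 36 36; K' ⊕ opad = af 5c 5c.
Inner hash: sum = 197+54+54+84+81+82 = 552 → 02 28.
Outer hash (recomputed tag): sum = 175+92+92+2+40 = 401 → 01 91.
Recomputed tag = 0191; claimed = 3f91 → mismatch.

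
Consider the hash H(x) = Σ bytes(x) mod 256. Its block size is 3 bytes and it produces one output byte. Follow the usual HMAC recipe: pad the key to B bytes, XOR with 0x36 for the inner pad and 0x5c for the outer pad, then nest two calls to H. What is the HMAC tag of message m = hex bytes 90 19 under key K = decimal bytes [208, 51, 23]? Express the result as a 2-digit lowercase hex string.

fb

Key decimal bytes [208, 51, 23] = d0 33 17 is exactly B = 3 bytes: K' = d0 33 17.
K' ⊕ ipad = e6 05 21.  K' ⊕ opad = 8c 6f 4b.
Inner input = (K'⊕ipad) ∥ m = e6 05 21 ∥ 90 19.
Inner hash: sum = 230+5+33+144+25 = 437; mod 256 = 181 → b5.
Outer input = (K'⊕opad) ∥ inner = 8c 6f 4b ∥ b5.
Outer hash (tag): sum = 140+111+75+181 = 507; mod 256 = 251 → fb.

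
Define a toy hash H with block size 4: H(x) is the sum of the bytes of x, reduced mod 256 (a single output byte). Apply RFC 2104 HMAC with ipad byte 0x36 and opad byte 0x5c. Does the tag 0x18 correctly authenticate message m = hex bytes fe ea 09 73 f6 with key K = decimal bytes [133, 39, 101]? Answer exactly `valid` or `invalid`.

Key decimal bytes [133, 39, 101] = 85 27 65 is 3 bytes ≤ B = 4; zero-pad to 4 bytes: K' = 85 27 65 00.
K' ⊕ ipad = b3 11 53 36; K' ⊕ opad = d9 7b 39 5c.
Inner hash: sum = 179+17+83+54+254+234+9+115+246 = 1191; mod 256 = 167 → a7.
Outer hash (recomputed tag): sum = 217+123+57+92+167 = 656; mod 256 = 144 → 90.
Recomputed tag = 90; claimed = 18 → mismatch.

invalid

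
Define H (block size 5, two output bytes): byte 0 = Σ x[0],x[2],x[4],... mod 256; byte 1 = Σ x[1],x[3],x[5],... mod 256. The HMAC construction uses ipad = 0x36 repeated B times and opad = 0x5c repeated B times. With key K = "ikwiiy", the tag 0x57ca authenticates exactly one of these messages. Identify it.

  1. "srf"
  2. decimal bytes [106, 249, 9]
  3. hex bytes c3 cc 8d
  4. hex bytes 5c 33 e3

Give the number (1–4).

1

Key "ikwiiy" = 69 6b 77 69 69 79 is 6 bytes > B = 5, so hash it first: H(key) = 49 4d, then zero-pad to 5 bytes: K' = 49 4d 00 00 00.
K' ⊕ ipad = 7f 7b 36 36 36; K' ⊕ opad = 15 11 5c 5c 5c.
m1: inner = H(7f 7b 36 36 36 73 72 66) = 5d 8a; tag = H(15 11 5c 5c 5c 5d 8a) = 57ca ← matches
m2: inner = H(7f 7b 36 36 36 6a f9 09) = e4 24; tag = H(15 11 5c 5c 5c e4 24) = f151
m3: inner = H(7f 7b 36 36 36 c3 cc 8d) = b7 01; tag = H(15 11 5c 5c 5c b7 01) = ce24
m4: inner = H(7f 7b 36 36 36 5c 33 e3) = 1e f0; tag = H(15 11 5c 5c 5c 1e f0) = bd8b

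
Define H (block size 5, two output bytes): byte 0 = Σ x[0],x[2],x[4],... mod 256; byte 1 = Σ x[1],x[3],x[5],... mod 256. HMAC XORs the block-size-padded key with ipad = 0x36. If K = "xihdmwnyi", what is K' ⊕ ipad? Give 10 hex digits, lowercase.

Key "xihdmwnyi" = 78 69 68 64 6d 77 6e 79 69 is 9 bytes > B = 5, so hash it first: H(key) = 24 bd, then zero-pad to 5 bytes: K' = 24 bd 00 00 00.
XOR each byte with 0x36: 24⊕36=12, bd⊕36=8b, 00⊕36=36, 00⊕36=36, 00⊕36=36.

128b363636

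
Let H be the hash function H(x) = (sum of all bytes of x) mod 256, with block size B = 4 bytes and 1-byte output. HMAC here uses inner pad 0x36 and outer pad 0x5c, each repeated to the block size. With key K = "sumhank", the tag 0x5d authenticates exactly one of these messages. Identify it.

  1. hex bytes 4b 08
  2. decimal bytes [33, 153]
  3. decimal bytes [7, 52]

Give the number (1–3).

3

Key "sumhank" = 73 75 6d 68 61 6e 6b is 7 bytes > B = 4, so hash it first: H(key) = f7, then zero-pad to 4 bytes: K' = f7 00 00 00.
K' ⊕ ipad = c1 36 36 36; K' ⊕ opad = ab 5c 5c 5c.
m1: inner = H(c1 36 36 36 4b 08) = b6; tag = H(ab 5c 5c 5c b6) = 75
m2: inner = H(c1 36 36 36 21 99) = 1d; tag = H(ab 5c 5c 5c 1d) = dc
m3: inner = H(c1 36 36 36 07 34) = 9e; tag = H(ab 5c 5c 5c 9e) = 5d ← matches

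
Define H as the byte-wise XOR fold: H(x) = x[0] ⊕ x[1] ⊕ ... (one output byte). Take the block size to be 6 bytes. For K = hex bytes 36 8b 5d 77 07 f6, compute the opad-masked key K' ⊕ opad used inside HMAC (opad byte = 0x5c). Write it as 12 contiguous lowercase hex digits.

6ad7012b5baa

Key hex bytes 36 8b 5d 77 07 f6 is exactly B = 6 bytes: K' = 36 8b 5d 77 07 f6.
XOR each byte with 0x5c: 36⊕5c=6a, 8b⊕5c=d7, 5d⊕5c=01, 77⊕5c=2b, 07⊕5c=5b, f6⊕5c=aa.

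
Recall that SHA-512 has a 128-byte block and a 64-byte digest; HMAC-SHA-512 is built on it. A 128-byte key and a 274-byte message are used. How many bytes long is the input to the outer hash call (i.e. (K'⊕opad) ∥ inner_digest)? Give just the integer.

192

Key is 128 ≤ 128 bytes, zero-padded: |K'| = 128.
Outer input = (K'⊕opad) ∥ H(inner) → 128 + 64 = 192 bytes.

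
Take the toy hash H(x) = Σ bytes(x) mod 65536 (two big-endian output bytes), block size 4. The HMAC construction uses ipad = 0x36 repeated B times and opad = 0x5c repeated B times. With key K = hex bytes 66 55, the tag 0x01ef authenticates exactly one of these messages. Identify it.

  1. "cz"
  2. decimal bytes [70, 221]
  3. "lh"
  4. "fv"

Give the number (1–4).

3

Key hex bytes 66 55 is 2 bytes ≤ B = 4; zero-pad to 4 bytes: K' = 66 55 00 00.
K' ⊕ ipad = 50 63 36 36; K' ⊕ opad = 3a 09 5c 5c.
m1: inner = H(50 63 36 36 63 7a) = 01 fc; tag = H(3a 09 5c 5c 01 fc) = 01f8
m2: inner = H(50 63 36 36 46 dd) = 02 42; tag = H(3a 09 5c 5c 02 42) = 013f
m3: inner = H(50 63 36 36 6c 68) = 01 f3; tag = H(3a 09 5c 5c 01 f3) = 01ef ← matches
m4: inner = H(50 63 36 36 66 76) = 01 fb; tag = H(3a 09 5c 5c 01 fb) = 01f7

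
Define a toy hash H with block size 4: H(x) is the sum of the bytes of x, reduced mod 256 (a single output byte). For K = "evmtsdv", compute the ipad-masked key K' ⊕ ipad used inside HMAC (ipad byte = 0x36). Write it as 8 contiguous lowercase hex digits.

3f363636

Key "evmtsdv" = 65 76 6d 74 73 64 76 is 7 bytes > B = 4, so hash it first: H(key) = 09, then zero-pad to 4 bytes: K' = 09 00 00 00.
XOR each byte with 0x36: 09⊕36=3f, 00⊕36=36, 00⊕36=36, 00⊕36=36.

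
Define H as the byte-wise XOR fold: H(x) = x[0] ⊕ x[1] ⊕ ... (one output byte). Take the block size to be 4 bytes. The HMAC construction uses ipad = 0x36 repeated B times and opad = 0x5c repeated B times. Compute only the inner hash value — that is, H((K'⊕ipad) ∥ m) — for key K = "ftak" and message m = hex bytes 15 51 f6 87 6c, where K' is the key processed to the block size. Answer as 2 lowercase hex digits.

Key "ftak" = 66 74 61 6b is exactly B = 4 bytes: K' = 66 74 61 6b.
K' ⊕ ipad = 50 42 57 5d.
Inner input = 50 42 57 5d ∥ 15 51 f6 87 6c.
Inner hash: XOR 50⊕42⊕57⊕5d⊕15⊕51⊕f6⊕87⊕6c = 41.

41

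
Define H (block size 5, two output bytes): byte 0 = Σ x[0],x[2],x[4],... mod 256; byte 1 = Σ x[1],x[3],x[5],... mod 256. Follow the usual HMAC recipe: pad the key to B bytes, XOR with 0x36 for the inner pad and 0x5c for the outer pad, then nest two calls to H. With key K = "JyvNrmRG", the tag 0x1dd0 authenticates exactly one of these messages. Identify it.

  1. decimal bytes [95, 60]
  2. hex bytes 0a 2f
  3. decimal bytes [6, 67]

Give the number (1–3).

2

Key "JyvNrmRG" = 4a 79 76 4e 72 6d 52 47 is 8 bytes > B = 5, so hash it first: H(key) = 84 7b, then zero-pad to 5 bytes: K' = 84 7b 00 00 00.
K' ⊕ ipad = b2 4d 36 36 36; K' ⊕ opad = d8 27 5c 5c 5c.
m1: inner = H(b2 4d 36 36 36 5f 3c) = 5a e2; tag = H(d8 27 5c 5c 5c 5a e2) = 72dd
m2: inner = H(b2 4d 36 36 36 0a 2f) = 4d 8d; tag = H(d8 27 5c 5c 5c 4d 8d) = 1dd0 ← matches
m3: inner = H(b2 4d 36 36 36 06 43) = 61 89; tag = H(d8 27 5c 5c 5c 61 89) = 19e4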